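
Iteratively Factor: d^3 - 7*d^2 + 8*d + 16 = (d - 4)*(d^2 - 3*d - 4) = (d - 4)*(d + 1)*(d - 4)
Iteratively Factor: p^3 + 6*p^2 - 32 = (p + 4)*(p^2 + 2*p - 8) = (p - 2)*(p + 4)*(p + 4)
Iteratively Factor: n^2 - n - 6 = (n - 3)*(n + 2)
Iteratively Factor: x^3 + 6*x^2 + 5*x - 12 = (x + 4)*(x^2 + 2*x - 3) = (x + 3)*(x + 4)*(x - 1)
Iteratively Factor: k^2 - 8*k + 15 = (k - 5)*(k - 3)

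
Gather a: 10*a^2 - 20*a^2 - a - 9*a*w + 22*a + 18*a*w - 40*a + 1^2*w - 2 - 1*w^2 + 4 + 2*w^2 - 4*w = -10*a^2 + a*(9*w - 19) + w^2 - 3*w + 2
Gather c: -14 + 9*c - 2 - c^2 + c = -c^2 + 10*c - 16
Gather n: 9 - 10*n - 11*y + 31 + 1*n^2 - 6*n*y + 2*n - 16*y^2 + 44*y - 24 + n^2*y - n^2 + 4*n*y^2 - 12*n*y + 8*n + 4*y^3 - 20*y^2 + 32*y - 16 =n^2*y + n*(4*y^2 - 18*y) + 4*y^3 - 36*y^2 + 65*y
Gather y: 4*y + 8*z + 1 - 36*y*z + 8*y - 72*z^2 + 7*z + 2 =y*(12 - 36*z) - 72*z^2 + 15*z + 3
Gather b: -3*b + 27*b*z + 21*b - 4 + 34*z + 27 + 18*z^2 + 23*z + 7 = b*(27*z + 18) + 18*z^2 + 57*z + 30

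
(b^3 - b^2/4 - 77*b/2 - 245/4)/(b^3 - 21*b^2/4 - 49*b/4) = (b + 5)/b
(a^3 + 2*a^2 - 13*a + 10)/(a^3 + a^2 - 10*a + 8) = (a + 5)/(a + 4)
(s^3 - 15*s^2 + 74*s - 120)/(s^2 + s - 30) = (s^2 - 10*s + 24)/(s + 6)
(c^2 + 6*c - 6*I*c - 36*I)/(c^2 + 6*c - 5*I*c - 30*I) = (c - 6*I)/(c - 5*I)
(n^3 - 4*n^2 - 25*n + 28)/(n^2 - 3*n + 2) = (n^2 - 3*n - 28)/(n - 2)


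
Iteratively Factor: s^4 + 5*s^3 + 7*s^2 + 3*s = (s + 1)*(s^3 + 4*s^2 + 3*s) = s*(s + 1)*(s^2 + 4*s + 3) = s*(s + 1)*(s + 3)*(s + 1)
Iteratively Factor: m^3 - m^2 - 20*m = (m)*(m^2 - m - 20) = m*(m - 5)*(m + 4)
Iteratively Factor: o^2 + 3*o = (o + 3)*(o)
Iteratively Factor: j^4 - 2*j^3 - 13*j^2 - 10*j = (j + 1)*(j^3 - 3*j^2 - 10*j) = (j - 5)*(j + 1)*(j^2 + 2*j) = (j - 5)*(j + 1)*(j + 2)*(j)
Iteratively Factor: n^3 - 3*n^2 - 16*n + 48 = (n - 4)*(n^2 + n - 12) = (n - 4)*(n - 3)*(n + 4)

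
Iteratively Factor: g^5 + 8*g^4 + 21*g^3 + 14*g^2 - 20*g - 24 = (g + 2)*(g^4 + 6*g^3 + 9*g^2 - 4*g - 12) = (g + 2)*(g + 3)*(g^3 + 3*g^2 - 4) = (g + 2)^2*(g + 3)*(g^2 + g - 2) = (g + 2)^3*(g + 3)*(g - 1)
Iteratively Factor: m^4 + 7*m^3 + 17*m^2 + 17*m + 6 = (m + 2)*(m^3 + 5*m^2 + 7*m + 3) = (m + 1)*(m + 2)*(m^2 + 4*m + 3) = (m + 1)*(m + 2)*(m + 3)*(m + 1)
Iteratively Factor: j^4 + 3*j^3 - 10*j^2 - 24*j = (j + 4)*(j^3 - j^2 - 6*j) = j*(j + 4)*(j^2 - j - 6) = j*(j + 2)*(j + 4)*(j - 3)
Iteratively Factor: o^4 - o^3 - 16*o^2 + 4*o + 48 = (o + 3)*(o^3 - 4*o^2 - 4*o + 16) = (o - 2)*(o + 3)*(o^2 - 2*o - 8) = (o - 2)*(o + 2)*(o + 3)*(o - 4)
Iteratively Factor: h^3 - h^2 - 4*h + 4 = (h + 2)*(h^2 - 3*h + 2) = (h - 1)*(h + 2)*(h - 2)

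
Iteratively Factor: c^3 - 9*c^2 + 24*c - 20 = (c - 5)*(c^2 - 4*c + 4) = (c - 5)*(c - 2)*(c - 2)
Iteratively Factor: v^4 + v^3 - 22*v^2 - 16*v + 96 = (v + 3)*(v^3 - 2*v^2 - 16*v + 32) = (v - 4)*(v + 3)*(v^2 + 2*v - 8) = (v - 4)*(v + 3)*(v + 4)*(v - 2)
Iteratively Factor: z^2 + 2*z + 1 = (z + 1)*(z + 1)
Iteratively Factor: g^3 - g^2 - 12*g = (g - 4)*(g^2 + 3*g) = g*(g - 4)*(g + 3)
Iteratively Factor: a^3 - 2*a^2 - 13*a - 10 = (a - 5)*(a^2 + 3*a + 2) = (a - 5)*(a + 2)*(a + 1)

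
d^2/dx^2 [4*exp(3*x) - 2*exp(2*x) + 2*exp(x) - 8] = (36*exp(2*x) - 8*exp(x) + 2)*exp(x)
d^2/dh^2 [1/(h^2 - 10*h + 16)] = 2*(-h^2 + 10*h + 4*(h - 5)^2 - 16)/(h^2 - 10*h + 16)^3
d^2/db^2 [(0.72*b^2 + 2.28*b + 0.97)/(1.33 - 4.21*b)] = -62.464778/(74.618461*b^3 - 70.719159*b^2 + 22.341207*b - 2.352637)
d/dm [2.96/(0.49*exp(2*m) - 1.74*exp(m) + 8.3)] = (5.1504 - 2.9008*exp(m))*exp(m)/(0.49*exp(2*m) - 1.74*exp(m) + 8.3)^2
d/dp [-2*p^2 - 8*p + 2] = -4*p - 8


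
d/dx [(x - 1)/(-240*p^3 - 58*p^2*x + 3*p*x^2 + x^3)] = (-240*p^3 - 58*p^2*x + 3*p*x^2 + x^3 - (x - 1)*(-58*p^2 + 6*p*x + 3*x^2))/(240*p^3 + 58*p^2*x - 3*p*x^2 - x^3)^2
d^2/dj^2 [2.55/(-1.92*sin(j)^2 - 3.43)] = (37.60128*sin(j)^4 - 123.57504*sin(j)^2 + 33.58656)/(1.92*sin(j)^2 + 3.43)^3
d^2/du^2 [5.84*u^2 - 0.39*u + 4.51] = 11.6800000000000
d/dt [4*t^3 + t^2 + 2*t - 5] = 12*t^2 + 2*t + 2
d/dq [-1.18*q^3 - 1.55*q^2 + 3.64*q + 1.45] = -3.54*q^2 - 3.1*q + 3.64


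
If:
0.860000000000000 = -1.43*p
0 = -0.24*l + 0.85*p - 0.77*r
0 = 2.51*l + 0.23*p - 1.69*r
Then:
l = -0.32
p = -0.60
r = -0.56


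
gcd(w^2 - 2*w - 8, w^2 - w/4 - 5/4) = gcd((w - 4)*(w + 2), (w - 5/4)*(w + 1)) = 1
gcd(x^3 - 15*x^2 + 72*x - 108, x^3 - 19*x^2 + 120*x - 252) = x^2 - 12*x + 36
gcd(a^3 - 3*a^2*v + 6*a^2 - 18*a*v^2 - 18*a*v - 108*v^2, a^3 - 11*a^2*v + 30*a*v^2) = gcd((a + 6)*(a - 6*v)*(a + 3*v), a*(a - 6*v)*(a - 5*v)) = -a + 6*v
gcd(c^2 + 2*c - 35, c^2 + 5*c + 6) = 1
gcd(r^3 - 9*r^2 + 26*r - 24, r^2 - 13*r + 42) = 1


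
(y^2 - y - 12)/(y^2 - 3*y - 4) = (y + 3)/(y + 1)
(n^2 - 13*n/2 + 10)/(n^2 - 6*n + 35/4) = 2*(n - 4)/(2*n - 7)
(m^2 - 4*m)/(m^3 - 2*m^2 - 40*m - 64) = m*(4 - m)/(-m^3 + 2*m^2 + 40*m + 64)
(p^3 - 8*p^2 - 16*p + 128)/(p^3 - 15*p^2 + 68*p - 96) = (p + 4)/(p - 3)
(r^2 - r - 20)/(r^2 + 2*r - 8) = (r - 5)/(r - 2)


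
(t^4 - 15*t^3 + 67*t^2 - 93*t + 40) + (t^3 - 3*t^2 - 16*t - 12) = t^4 - 14*t^3 + 64*t^2 - 109*t + 28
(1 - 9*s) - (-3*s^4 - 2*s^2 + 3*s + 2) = 3*s^4 + 2*s^2 - 12*s - 1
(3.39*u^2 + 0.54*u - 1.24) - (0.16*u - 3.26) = 3.39*u^2 + 0.38*u + 2.02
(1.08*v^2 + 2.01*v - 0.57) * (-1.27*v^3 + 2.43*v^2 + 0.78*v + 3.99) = -1.3716*v^5 + 0.0717000000000008*v^4 + 6.4506*v^3 + 4.4919*v^2 + 7.5753*v - 2.2743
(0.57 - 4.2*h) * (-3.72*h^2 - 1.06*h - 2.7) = 15.624*h^3 + 2.3316*h^2 + 10.7358*h - 1.539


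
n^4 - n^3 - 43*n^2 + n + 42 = (n - 7)*(n - 1)*(n + 1)*(n + 6)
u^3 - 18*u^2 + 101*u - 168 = (u - 8)*(u - 7)*(u - 3)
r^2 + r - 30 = (r - 5)*(r + 6)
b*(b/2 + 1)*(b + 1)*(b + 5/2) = b^4/2 + 11*b^3/4 + 19*b^2/4 + 5*b/2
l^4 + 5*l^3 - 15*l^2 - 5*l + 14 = (l - 2)*(l - 1)*(l + 1)*(l + 7)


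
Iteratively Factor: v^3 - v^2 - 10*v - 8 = (v + 1)*(v^2 - 2*v - 8) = (v - 4)*(v + 1)*(v + 2)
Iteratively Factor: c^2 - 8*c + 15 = (c - 3)*(c - 5)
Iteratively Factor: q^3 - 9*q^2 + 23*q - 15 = (q - 3)*(q^2 - 6*q + 5) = (q - 5)*(q - 3)*(q - 1)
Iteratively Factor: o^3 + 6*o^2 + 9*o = (o + 3)*(o^2 + 3*o) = o*(o + 3)*(o + 3)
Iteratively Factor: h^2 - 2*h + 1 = (h - 1)*(h - 1)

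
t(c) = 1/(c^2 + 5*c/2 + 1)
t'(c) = (-2*c - 5/2)/(c^2 + 5*c/2 + 1)^2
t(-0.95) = -2.12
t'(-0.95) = -2.69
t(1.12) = 0.20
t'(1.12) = -0.19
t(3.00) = 0.06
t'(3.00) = -0.03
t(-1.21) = -1.78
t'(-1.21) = -0.25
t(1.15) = 0.19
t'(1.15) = -0.18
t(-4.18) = 0.12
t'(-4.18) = 0.09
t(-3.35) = 0.26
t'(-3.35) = 0.28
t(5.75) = 0.02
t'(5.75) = -0.01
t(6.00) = 0.02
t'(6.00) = -0.00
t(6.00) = 0.02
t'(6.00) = -0.00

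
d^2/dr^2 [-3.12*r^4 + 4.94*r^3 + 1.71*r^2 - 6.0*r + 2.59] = -37.44*r^2 + 29.64*r + 3.42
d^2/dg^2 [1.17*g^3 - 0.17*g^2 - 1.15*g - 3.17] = 7.02*g - 0.34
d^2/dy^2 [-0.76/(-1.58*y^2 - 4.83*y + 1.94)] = (-3.794528*y^2 - 11.599728*y + 0.76*(3.16*y + 4.83)*(6.32*y + 9.66) + 4.659104)/(1.58*y^2 + 4.83*y - 1.94)^3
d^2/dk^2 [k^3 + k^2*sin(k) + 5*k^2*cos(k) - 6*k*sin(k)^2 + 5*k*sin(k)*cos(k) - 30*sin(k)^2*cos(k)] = -k^2*sin(k) - 5*k^2*cos(k) - 20*k*sin(k) - 10*k*sin(2*k) + 4*k*cos(k) - 12*k*cos(2*k) + 6*k + 2*sin(k) - 12*sin(2*k) + 35*cos(k)/2 + 10*cos(2*k) - 135*cos(3*k)/2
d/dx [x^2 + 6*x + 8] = 2*x + 6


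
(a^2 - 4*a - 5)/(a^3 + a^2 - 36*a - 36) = (a - 5)/(a^2 - 36)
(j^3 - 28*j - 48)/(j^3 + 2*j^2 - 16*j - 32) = (j - 6)/(j - 4)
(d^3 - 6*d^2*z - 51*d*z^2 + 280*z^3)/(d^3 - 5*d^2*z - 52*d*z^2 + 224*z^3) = (-d + 5*z)/(-d + 4*z)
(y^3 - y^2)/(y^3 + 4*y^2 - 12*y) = y*(y - 1)/(y^2 + 4*y - 12)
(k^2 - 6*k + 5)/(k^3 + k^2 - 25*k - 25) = (k - 1)/(k^2 + 6*k + 5)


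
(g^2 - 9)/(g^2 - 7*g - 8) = (9 - g^2)/(-g^2 + 7*g + 8)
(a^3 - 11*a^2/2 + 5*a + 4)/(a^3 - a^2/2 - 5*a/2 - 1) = (a - 4)/(a + 1)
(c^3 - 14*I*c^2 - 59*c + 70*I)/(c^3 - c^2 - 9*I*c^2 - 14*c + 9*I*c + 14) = (c - 5*I)/(c - 1)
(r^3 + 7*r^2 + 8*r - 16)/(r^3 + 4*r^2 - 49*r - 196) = (r^2 + 3*r - 4)/(r^2 - 49)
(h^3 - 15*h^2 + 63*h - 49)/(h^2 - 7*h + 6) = (h^2 - 14*h + 49)/(h - 6)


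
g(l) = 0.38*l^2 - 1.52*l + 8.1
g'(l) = 0.76*l - 1.52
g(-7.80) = 43.08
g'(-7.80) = -7.45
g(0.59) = 7.34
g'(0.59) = -1.07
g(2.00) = 6.58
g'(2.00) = 0.00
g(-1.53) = 11.32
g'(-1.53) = -2.68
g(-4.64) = 23.33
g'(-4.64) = -5.05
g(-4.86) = 24.46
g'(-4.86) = -5.21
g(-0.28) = 8.56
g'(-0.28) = -1.73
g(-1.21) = 10.50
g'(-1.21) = -2.44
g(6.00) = 12.66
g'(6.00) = 3.04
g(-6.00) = 30.90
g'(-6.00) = -6.08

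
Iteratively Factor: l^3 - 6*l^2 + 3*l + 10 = (l - 2)*(l^2 - 4*l - 5) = (l - 2)*(l + 1)*(l - 5)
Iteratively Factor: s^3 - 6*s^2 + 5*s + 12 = (s - 3)*(s^2 - 3*s - 4) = (s - 4)*(s - 3)*(s + 1)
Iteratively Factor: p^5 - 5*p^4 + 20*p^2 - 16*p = (p - 2)*(p^4 - 3*p^3 - 6*p^2 + 8*p) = p*(p - 2)*(p^3 - 3*p^2 - 6*p + 8) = p*(p - 2)*(p + 2)*(p^2 - 5*p + 4) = p*(p - 2)*(p - 1)*(p + 2)*(p - 4)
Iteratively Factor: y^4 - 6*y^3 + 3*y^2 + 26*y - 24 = (y + 2)*(y^3 - 8*y^2 + 19*y - 12) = (y - 4)*(y + 2)*(y^2 - 4*y + 3) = (y - 4)*(y - 3)*(y + 2)*(y - 1)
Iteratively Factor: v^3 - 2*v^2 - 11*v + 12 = (v - 1)*(v^2 - v - 12) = (v - 1)*(v + 3)*(v - 4)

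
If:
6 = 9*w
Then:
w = 2/3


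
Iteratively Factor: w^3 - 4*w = (w)*(w^2 - 4) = w*(w + 2)*(w - 2)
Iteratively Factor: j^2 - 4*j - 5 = (j + 1)*(j - 5)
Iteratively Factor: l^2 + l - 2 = (l - 1)*(l + 2)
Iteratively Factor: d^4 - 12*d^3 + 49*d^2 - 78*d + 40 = (d - 4)*(d^3 - 8*d^2 + 17*d - 10) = (d - 4)*(d - 1)*(d^2 - 7*d + 10) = (d - 4)*(d - 2)*(d - 1)*(d - 5)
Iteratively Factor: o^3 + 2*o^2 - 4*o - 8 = (o - 2)*(o^2 + 4*o + 4) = (o - 2)*(o + 2)*(o + 2)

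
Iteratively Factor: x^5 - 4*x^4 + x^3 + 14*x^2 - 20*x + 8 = (x - 1)*(x^4 - 3*x^3 - 2*x^2 + 12*x - 8) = (x - 1)*(x + 2)*(x^3 - 5*x^2 + 8*x - 4) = (x - 2)*(x - 1)*(x + 2)*(x^2 - 3*x + 2) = (x - 2)^2*(x - 1)*(x + 2)*(x - 1)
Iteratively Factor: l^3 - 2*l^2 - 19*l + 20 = (l + 4)*(l^2 - 6*l + 5) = (l - 1)*(l + 4)*(l - 5)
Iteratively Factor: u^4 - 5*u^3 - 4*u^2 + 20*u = (u - 5)*(u^3 - 4*u) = (u - 5)*(u + 2)*(u^2 - 2*u) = u*(u - 5)*(u + 2)*(u - 2)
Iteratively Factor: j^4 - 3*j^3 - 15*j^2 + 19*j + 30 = (j + 1)*(j^3 - 4*j^2 - 11*j + 30) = (j + 1)*(j + 3)*(j^2 - 7*j + 10) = (j - 2)*(j + 1)*(j + 3)*(j - 5)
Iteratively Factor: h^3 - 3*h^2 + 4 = (h + 1)*(h^2 - 4*h + 4) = (h - 2)*(h + 1)*(h - 2)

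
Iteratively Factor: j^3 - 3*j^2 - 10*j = (j + 2)*(j^2 - 5*j) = (j - 5)*(j + 2)*(j)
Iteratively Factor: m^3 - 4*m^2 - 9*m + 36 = (m - 4)*(m^2 - 9) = (m - 4)*(m + 3)*(m - 3)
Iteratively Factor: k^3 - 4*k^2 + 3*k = (k)*(k^2 - 4*k + 3) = k*(k - 1)*(k - 3)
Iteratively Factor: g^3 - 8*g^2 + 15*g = (g)*(g^2 - 8*g + 15) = g*(g - 5)*(g - 3)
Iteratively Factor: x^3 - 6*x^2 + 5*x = (x - 5)*(x^2 - x) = x*(x - 5)*(x - 1)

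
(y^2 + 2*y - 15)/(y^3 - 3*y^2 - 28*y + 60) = (y - 3)/(y^2 - 8*y + 12)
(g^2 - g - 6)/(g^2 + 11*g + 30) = (g^2 - g - 6)/(g^2 + 11*g + 30)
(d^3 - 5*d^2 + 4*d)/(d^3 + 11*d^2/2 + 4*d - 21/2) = 2*d*(d - 4)/(2*d^2 + 13*d + 21)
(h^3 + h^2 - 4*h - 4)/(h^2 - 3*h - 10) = (h^2 - h - 2)/(h - 5)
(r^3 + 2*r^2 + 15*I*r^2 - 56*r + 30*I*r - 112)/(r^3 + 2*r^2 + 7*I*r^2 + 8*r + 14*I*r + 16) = (r + 7*I)/(r - I)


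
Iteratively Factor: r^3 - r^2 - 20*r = (r - 5)*(r^2 + 4*r) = (r - 5)*(r + 4)*(r)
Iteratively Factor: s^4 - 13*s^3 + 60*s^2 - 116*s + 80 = (s - 2)*(s^3 - 11*s^2 + 38*s - 40) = (s - 4)*(s - 2)*(s^2 - 7*s + 10) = (s - 4)*(s - 2)^2*(s - 5)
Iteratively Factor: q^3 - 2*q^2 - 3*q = (q - 3)*(q^2 + q) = q*(q - 3)*(q + 1)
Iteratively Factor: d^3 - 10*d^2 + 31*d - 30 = (d - 5)*(d^2 - 5*d + 6) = (d - 5)*(d - 2)*(d - 3)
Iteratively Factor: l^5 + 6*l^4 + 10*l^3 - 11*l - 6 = (l - 1)*(l^4 + 7*l^3 + 17*l^2 + 17*l + 6) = (l - 1)*(l + 1)*(l^3 + 6*l^2 + 11*l + 6) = (l - 1)*(l + 1)*(l + 3)*(l^2 + 3*l + 2) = (l - 1)*(l + 1)^2*(l + 3)*(l + 2)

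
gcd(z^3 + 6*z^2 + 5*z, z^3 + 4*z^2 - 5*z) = z^2 + 5*z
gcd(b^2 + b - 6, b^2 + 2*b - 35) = 1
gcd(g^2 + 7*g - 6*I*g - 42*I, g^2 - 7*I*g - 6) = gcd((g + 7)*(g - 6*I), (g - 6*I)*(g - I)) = g - 6*I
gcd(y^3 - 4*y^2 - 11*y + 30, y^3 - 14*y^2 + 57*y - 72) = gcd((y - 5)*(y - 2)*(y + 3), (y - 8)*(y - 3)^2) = 1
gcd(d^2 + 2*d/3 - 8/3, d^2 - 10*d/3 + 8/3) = d - 4/3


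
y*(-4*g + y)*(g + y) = -4*g^2*y - 3*g*y^2 + y^3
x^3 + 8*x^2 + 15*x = x*(x + 3)*(x + 5)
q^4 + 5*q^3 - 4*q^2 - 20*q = q*(q - 2)*(q + 2)*(q + 5)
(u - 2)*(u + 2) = u^2 - 4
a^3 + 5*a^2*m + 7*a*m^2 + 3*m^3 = (a + m)^2*(a + 3*m)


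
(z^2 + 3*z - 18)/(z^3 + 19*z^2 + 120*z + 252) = (z - 3)/(z^2 + 13*z + 42)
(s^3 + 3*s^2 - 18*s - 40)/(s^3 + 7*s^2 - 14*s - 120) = (s + 2)/(s + 6)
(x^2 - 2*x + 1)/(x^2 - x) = (x - 1)/x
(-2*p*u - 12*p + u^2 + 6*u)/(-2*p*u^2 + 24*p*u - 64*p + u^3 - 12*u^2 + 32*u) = (u + 6)/(u^2 - 12*u + 32)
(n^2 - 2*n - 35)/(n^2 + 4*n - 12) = (n^2 - 2*n - 35)/(n^2 + 4*n - 12)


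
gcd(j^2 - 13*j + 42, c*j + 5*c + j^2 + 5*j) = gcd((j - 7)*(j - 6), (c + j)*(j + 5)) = 1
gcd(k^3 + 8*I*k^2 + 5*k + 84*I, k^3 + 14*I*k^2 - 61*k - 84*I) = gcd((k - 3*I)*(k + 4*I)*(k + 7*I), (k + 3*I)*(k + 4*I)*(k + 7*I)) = k^2 + 11*I*k - 28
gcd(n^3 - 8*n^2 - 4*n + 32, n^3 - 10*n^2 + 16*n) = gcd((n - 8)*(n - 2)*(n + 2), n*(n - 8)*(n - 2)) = n^2 - 10*n + 16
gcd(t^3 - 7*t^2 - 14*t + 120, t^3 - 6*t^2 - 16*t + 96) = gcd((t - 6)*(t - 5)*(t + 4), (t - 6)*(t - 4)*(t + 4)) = t^2 - 2*t - 24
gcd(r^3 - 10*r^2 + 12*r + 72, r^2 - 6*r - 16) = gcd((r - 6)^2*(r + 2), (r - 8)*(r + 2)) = r + 2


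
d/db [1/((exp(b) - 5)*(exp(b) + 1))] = 2*(2 - exp(b))*exp(b)/(exp(4*b) - 8*exp(3*b) + 6*exp(2*b) + 40*exp(b) + 25)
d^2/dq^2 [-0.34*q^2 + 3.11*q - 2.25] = -0.680000000000000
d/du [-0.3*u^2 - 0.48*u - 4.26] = -0.6*u - 0.48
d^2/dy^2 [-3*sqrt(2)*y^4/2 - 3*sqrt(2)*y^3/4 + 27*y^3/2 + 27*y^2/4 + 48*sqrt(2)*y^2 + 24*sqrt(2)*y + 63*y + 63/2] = -18*sqrt(2)*y^2 - 9*sqrt(2)*y/2 + 81*y + 27/2 + 96*sqrt(2)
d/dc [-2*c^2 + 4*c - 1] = 4 - 4*c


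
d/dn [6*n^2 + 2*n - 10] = 12*n + 2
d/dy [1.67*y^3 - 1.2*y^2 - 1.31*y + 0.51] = 5.01*y^2 - 2.4*y - 1.31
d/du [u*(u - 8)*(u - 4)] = 3*u^2 - 24*u + 32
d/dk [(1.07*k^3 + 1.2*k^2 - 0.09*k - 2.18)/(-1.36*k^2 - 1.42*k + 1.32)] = (-1.4552*k^4 - 3.0388*k^3 + 2.4108*k^2 - 2.7616*k - 3.2144)/(1.8496*k^4 + 3.8624*k^3 - 1.574*k^2 - 3.7488*k + 1.7424)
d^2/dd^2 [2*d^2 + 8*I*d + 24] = 4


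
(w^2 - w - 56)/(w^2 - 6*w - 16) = (w + 7)/(w + 2)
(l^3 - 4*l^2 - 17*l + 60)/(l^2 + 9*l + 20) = (l^2 - 8*l + 15)/(l + 5)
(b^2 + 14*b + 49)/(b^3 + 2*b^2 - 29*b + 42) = (b + 7)/(b^2 - 5*b + 6)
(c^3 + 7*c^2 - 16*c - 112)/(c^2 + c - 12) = (c^2 + 3*c - 28)/(c - 3)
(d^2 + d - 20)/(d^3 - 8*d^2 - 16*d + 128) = (d + 5)/(d^2 - 4*d - 32)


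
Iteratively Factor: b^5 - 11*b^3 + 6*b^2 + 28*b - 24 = (b - 2)*(b^4 + 2*b^3 - 7*b^2 - 8*b + 12) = (b - 2)^2*(b^3 + 4*b^2 + b - 6) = (b - 2)^2*(b + 2)*(b^2 + 2*b - 3) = (b - 2)^2*(b - 1)*(b + 2)*(b + 3)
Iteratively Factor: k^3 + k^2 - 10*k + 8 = (k + 4)*(k^2 - 3*k + 2) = (k - 1)*(k + 4)*(k - 2)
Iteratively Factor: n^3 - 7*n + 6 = (n + 3)*(n^2 - 3*n + 2) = (n - 2)*(n + 3)*(n - 1)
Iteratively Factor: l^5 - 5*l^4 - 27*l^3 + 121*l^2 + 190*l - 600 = (l - 5)*(l^4 - 27*l^2 - 14*l + 120) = (l - 5)*(l - 2)*(l^3 + 2*l^2 - 23*l - 60) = (l - 5)*(l - 2)*(l + 3)*(l^2 - l - 20) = (l - 5)^2*(l - 2)*(l + 3)*(l + 4)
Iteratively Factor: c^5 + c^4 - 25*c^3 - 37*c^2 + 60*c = (c - 1)*(c^4 + 2*c^3 - 23*c^2 - 60*c) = (c - 1)*(c + 4)*(c^3 - 2*c^2 - 15*c) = (c - 1)*(c + 3)*(c + 4)*(c^2 - 5*c) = (c - 5)*(c - 1)*(c + 3)*(c + 4)*(c)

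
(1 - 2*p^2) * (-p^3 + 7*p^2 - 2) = 2*p^5 - 14*p^4 - p^3 + 11*p^2 - 2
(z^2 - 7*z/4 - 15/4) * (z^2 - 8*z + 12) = z^4 - 39*z^3/4 + 89*z^2/4 + 9*z - 45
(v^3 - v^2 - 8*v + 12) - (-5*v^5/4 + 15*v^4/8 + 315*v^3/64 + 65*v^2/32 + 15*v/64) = 5*v^5/4 - 15*v^4/8 - 251*v^3/64 - 97*v^2/32 - 527*v/64 + 12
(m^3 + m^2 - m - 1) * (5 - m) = -m^4 + 4*m^3 + 6*m^2 - 4*m - 5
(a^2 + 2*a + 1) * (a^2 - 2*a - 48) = a^4 - 51*a^2 - 98*a - 48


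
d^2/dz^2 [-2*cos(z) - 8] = 2*cos(z)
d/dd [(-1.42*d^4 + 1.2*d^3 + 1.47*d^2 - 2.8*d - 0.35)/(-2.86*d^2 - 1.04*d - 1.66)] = (8.1224*d^5 + 0.9984*d^4 + 6.9328*d^3 - 15.5128*d^2 - 6.8824*d + 4.284)/(8.1796*d^4 + 5.9488*d^3 + 10.5768*d^2 + 3.4528*d + 2.7556)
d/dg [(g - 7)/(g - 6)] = (g - 6)^(-2)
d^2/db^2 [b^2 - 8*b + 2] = 2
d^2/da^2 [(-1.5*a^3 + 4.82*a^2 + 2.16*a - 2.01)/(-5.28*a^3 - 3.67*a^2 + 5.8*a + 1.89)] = (-326.880576*a^6 - 85.6880640000004*a^5 - 284.727168*a^4 - 324.162268*a^3 - 567.491166*a^2 - 194.105556*a + 176.037522)/(147.197952*a^9 + 306.941184*a^8 - 271.736784*a^7 - 782.980145*a^6 + 78.7567560000001*a^5 + 641.283897*a^4 + 102.853304*a^3 - 151.409979*a^2 - 62.15454*a - 6.751269)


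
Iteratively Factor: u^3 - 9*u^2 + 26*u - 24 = (u - 2)*(u^2 - 7*u + 12) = (u - 4)*(u - 2)*(u - 3)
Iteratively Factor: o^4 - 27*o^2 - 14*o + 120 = (o + 4)*(o^3 - 4*o^2 - 11*o + 30) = (o + 3)*(o + 4)*(o^2 - 7*o + 10) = (o - 2)*(o + 3)*(o + 4)*(o - 5)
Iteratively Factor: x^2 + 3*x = (x + 3)*(x)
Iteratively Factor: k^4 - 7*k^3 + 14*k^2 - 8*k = (k - 2)*(k^3 - 5*k^2 + 4*k) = (k - 4)*(k - 2)*(k^2 - k) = k*(k - 4)*(k - 2)*(k - 1)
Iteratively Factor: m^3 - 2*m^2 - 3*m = (m)*(m^2 - 2*m - 3) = m*(m - 3)*(m + 1)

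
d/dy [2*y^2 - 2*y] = 4*y - 2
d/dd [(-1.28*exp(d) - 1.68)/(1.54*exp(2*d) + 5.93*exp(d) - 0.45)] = (1.9712*exp(2*d) + 5.1744*exp(d) + 10.5384)*exp(d)/(2.3716*exp(4*d) + 18.2644*exp(3*d) + 33.7789*exp(2*d) - 5.337*exp(d) + 0.2025)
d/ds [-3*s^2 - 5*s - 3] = -6*s - 5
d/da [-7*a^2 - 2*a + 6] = -14*a - 2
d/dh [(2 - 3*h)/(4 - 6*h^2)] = 3*(-3*h^2 + 4*h - 2)/(2*(9*h^4 - 12*h^2 + 4))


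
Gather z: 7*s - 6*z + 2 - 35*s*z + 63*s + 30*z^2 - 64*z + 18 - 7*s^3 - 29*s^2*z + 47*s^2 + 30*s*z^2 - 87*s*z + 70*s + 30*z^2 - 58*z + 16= -7*s^3 + 47*s^2 + 140*s + z^2*(30*s + 60) + z*(-29*s^2 - 122*s - 128) + 36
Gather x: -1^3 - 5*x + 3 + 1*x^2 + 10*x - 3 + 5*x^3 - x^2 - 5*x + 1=5*x^3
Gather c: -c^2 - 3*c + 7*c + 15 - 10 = -c^2 + 4*c + 5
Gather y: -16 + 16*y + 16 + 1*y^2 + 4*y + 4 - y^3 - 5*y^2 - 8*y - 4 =-y^3 - 4*y^2 + 12*y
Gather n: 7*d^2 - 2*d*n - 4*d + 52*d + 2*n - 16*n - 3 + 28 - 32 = 7*d^2 + 48*d + n*(-2*d - 14) - 7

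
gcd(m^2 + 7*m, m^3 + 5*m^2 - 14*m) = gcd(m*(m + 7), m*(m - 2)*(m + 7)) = m^2 + 7*m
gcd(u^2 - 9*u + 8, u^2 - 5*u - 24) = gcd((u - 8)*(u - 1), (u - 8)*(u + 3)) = u - 8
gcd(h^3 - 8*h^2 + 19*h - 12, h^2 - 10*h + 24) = h - 4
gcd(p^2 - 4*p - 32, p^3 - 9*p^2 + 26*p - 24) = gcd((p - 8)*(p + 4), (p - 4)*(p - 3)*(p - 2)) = 1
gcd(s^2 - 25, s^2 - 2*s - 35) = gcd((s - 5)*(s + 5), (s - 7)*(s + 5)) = s + 5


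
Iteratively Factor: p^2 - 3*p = (p - 3)*(p)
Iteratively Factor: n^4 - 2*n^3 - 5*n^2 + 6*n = (n + 2)*(n^3 - 4*n^2 + 3*n) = (n - 1)*(n + 2)*(n^2 - 3*n) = (n - 3)*(n - 1)*(n + 2)*(n)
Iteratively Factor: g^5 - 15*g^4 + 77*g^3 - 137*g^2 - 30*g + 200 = (g - 4)*(g^4 - 11*g^3 + 33*g^2 - 5*g - 50) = (g - 5)*(g - 4)*(g^3 - 6*g^2 + 3*g + 10) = (g - 5)*(g - 4)*(g - 2)*(g^2 - 4*g - 5) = (g - 5)^2*(g - 4)*(g - 2)*(g + 1)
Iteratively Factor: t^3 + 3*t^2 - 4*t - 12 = (t - 2)*(t^2 + 5*t + 6) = (t - 2)*(t + 3)*(t + 2)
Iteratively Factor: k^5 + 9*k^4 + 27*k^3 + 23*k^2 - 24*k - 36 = (k + 2)*(k^4 + 7*k^3 + 13*k^2 - 3*k - 18) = (k + 2)*(k + 3)*(k^3 + 4*k^2 + k - 6) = (k - 1)*(k + 2)*(k + 3)*(k^2 + 5*k + 6) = (k - 1)*(k + 2)^2*(k + 3)*(k + 3)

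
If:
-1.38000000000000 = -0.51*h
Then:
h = 2.71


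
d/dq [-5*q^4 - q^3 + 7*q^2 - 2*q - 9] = -20*q^3 - 3*q^2 + 14*q - 2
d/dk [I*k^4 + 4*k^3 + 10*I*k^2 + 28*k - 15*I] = 4*I*k^3 + 12*k^2 + 20*I*k + 28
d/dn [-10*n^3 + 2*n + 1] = 2 - 30*n^2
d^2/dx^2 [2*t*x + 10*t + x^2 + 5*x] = 2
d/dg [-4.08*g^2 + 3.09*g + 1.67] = 3.09 - 8.16*g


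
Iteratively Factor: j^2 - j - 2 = (j - 2)*(j + 1)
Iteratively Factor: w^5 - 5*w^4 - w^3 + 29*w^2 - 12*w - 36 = (w + 2)*(w^4 - 7*w^3 + 13*w^2 + 3*w - 18) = (w - 2)*(w + 2)*(w^3 - 5*w^2 + 3*w + 9) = (w - 3)*(w - 2)*(w + 2)*(w^2 - 2*w - 3) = (w - 3)*(w - 2)*(w + 1)*(w + 2)*(w - 3)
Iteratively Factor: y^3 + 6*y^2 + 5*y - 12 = (y + 3)*(y^2 + 3*y - 4) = (y + 3)*(y + 4)*(y - 1)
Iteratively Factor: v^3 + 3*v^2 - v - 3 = (v - 1)*(v^2 + 4*v + 3) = (v - 1)*(v + 3)*(v + 1)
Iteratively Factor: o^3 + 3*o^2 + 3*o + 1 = (o + 1)*(o^2 + 2*o + 1) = (o + 1)^2*(o + 1)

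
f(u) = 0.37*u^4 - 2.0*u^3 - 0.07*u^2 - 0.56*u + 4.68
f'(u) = 1.48*u^3 - 6.0*u^2 - 0.14*u - 0.56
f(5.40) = -0.70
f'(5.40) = 56.77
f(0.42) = 4.30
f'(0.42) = -1.57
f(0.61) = 3.91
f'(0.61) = -2.54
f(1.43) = -0.57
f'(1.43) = -8.70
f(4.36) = -31.15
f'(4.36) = 7.44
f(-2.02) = 28.17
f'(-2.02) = -36.96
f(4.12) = -32.08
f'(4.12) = 0.52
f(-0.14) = 4.76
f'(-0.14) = -0.66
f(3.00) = -21.66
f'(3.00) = -15.02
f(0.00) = 4.68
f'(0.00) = -0.56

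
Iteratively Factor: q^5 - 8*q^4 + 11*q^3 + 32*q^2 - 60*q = (q - 3)*(q^4 - 5*q^3 - 4*q^2 + 20*q) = (q - 5)*(q - 3)*(q^3 - 4*q) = (q - 5)*(q - 3)*(q - 2)*(q^2 + 2*q) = q*(q - 5)*(q - 3)*(q - 2)*(q + 2)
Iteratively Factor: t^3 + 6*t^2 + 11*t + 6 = (t + 1)*(t^2 + 5*t + 6) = (t + 1)*(t + 2)*(t + 3)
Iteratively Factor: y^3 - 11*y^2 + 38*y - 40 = (y - 2)*(y^2 - 9*y + 20) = (y - 4)*(y - 2)*(y - 5)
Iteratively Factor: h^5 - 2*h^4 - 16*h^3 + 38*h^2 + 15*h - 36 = (h - 3)*(h^4 + h^3 - 13*h^2 - h + 12) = (h - 3)^2*(h^3 + 4*h^2 - h - 4) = (h - 3)^2*(h - 1)*(h^2 + 5*h + 4) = (h - 3)^2*(h - 1)*(h + 4)*(h + 1)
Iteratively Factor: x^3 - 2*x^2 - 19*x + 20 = (x + 4)*(x^2 - 6*x + 5) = (x - 5)*(x + 4)*(x - 1)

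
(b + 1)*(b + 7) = b^2 + 8*b + 7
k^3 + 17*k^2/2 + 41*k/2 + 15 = (k + 3/2)*(k + 2)*(k + 5)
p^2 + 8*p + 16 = (p + 4)^2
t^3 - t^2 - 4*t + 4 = (t - 2)*(t - 1)*(t + 2)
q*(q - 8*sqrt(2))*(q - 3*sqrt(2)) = q^3 - 11*sqrt(2)*q^2 + 48*q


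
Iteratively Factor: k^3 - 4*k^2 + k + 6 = (k - 2)*(k^2 - 2*k - 3) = (k - 3)*(k - 2)*(k + 1)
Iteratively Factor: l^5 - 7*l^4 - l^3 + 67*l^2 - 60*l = (l - 4)*(l^4 - 3*l^3 - 13*l^2 + 15*l) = (l - 4)*(l - 1)*(l^3 - 2*l^2 - 15*l) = (l - 4)*(l - 1)*(l + 3)*(l^2 - 5*l) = l*(l - 4)*(l - 1)*(l + 3)*(l - 5)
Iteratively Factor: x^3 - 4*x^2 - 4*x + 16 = (x - 2)*(x^2 - 2*x - 8) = (x - 2)*(x + 2)*(x - 4)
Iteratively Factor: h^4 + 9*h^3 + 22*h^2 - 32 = (h - 1)*(h^3 + 10*h^2 + 32*h + 32) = (h - 1)*(h + 4)*(h^2 + 6*h + 8) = (h - 1)*(h + 2)*(h + 4)*(h + 4)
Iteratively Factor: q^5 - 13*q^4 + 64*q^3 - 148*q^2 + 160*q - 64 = (q - 1)*(q^4 - 12*q^3 + 52*q^2 - 96*q + 64) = (q - 4)*(q - 1)*(q^3 - 8*q^2 + 20*q - 16) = (q - 4)*(q - 2)*(q - 1)*(q^2 - 6*q + 8) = (q - 4)^2*(q - 2)*(q - 1)*(q - 2)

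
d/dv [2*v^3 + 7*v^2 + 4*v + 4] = 6*v^2 + 14*v + 4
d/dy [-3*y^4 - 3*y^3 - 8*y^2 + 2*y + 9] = -12*y^3 - 9*y^2 - 16*y + 2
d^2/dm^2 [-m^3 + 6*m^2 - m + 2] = 12 - 6*m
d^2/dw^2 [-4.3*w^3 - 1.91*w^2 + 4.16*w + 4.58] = -25.8*w - 3.82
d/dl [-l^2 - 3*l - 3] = -2*l - 3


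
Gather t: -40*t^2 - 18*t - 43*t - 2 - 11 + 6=-40*t^2 - 61*t - 7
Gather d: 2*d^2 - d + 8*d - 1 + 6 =2*d^2 + 7*d + 5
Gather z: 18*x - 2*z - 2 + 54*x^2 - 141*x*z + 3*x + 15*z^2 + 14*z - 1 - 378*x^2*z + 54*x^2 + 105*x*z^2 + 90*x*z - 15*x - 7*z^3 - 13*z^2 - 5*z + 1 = 108*x^2 + 6*x - 7*z^3 + z^2*(105*x + 2) + z*(-378*x^2 - 51*x + 7) - 2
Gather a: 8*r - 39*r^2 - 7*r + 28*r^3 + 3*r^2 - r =28*r^3 - 36*r^2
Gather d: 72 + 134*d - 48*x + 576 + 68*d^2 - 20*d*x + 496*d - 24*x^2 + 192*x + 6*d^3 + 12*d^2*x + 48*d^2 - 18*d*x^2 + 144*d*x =6*d^3 + d^2*(12*x + 116) + d*(-18*x^2 + 124*x + 630) - 24*x^2 + 144*x + 648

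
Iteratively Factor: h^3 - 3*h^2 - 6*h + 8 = (h - 4)*(h^2 + h - 2) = (h - 4)*(h + 2)*(h - 1)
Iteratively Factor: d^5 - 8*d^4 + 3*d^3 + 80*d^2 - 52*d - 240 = (d + 2)*(d^4 - 10*d^3 + 23*d^2 + 34*d - 120) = (d - 4)*(d + 2)*(d^3 - 6*d^2 - d + 30) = (d - 4)*(d - 3)*(d + 2)*(d^2 - 3*d - 10) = (d - 5)*(d - 4)*(d - 3)*(d + 2)*(d + 2)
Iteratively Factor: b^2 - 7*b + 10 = (b - 5)*(b - 2)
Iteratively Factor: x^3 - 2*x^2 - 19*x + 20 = (x - 1)*(x^2 - x - 20) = (x - 1)*(x + 4)*(x - 5)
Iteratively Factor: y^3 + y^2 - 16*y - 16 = (y + 4)*(y^2 - 3*y - 4) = (y - 4)*(y + 4)*(y + 1)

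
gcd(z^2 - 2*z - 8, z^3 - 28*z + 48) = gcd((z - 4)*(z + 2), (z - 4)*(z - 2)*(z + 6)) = z - 4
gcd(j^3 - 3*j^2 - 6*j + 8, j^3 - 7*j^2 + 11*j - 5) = j - 1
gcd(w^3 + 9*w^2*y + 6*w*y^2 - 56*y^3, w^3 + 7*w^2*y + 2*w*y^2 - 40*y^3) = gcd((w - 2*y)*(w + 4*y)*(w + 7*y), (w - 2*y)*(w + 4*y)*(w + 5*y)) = -w^2 - 2*w*y + 8*y^2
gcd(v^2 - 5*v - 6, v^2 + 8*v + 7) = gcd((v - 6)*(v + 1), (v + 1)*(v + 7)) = v + 1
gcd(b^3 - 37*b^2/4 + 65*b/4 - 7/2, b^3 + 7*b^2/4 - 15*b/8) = 1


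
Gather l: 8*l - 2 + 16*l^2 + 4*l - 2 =16*l^2 + 12*l - 4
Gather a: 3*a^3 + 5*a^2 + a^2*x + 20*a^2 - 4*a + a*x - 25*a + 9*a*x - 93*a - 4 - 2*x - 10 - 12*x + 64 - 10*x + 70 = 3*a^3 + a^2*(x + 25) + a*(10*x - 122) - 24*x + 120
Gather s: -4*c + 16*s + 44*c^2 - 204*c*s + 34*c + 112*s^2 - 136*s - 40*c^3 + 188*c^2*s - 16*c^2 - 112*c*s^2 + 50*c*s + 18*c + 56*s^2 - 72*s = -40*c^3 + 28*c^2 + 48*c + s^2*(168 - 112*c) + s*(188*c^2 - 154*c - 192)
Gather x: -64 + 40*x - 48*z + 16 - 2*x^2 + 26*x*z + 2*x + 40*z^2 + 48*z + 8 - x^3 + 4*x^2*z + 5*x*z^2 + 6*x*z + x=-x^3 + x^2*(4*z - 2) + x*(5*z^2 + 32*z + 43) + 40*z^2 - 40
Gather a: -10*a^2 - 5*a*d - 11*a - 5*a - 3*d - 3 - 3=-10*a^2 + a*(-5*d - 16) - 3*d - 6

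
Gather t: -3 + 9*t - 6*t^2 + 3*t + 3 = -6*t^2 + 12*t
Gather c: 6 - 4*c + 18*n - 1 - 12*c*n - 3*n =c*(-12*n - 4) + 15*n + 5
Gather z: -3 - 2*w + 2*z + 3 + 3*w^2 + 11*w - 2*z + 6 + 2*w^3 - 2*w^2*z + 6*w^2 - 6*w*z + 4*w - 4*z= 2*w^3 + 9*w^2 + 13*w + z*(-2*w^2 - 6*w - 4) + 6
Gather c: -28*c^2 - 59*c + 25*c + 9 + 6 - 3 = -28*c^2 - 34*c + 12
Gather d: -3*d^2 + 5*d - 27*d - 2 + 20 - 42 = -3*d^2 - 22*d - 24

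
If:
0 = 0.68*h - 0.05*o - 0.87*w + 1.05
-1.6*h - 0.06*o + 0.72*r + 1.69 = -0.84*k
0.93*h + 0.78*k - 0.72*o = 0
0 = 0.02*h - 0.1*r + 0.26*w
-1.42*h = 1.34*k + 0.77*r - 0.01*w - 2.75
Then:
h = 2.27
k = -5.28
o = -2.79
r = 8.62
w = 3.14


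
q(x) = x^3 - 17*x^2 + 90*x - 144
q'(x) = 3*x^2 - 34*x + 90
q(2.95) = -0.77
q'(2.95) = 15.81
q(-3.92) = -818.27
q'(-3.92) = 269.38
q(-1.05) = -258.40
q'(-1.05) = 129.01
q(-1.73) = -355.76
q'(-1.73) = 157.80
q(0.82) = -81.08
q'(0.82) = 64.14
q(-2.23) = -440.33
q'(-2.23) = 180.74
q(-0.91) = -240.73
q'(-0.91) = 123.42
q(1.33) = -52.02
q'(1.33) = 50.09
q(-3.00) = -594.00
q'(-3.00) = 219.00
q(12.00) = 216.00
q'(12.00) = 114.00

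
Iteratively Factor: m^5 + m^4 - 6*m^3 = (m)*(m^4 + m^3 - 6*m^2) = m*(m - 2)*(m^3 + 3*m^2) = m^2*(m - 2)*(m^2 + 3*m) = m^3*(m - 2)*(m + 3)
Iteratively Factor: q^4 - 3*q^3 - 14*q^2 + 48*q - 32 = (q + 4)*(q^3 - 7*q^2 + 14*q - 8) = (q - 4)*(q + 4)*(q^2 - 3*q + 2) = (q - 4)*(q - 2)*(q + 4)*(q - 1)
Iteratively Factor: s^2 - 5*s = (s)*(s - 5)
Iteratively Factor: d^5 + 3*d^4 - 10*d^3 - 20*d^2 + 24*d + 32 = (d + 1)*(d^4 + 2*d^3 - 12*d^2 - 8*d + 32) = (d - 2)*(d + 1)*(d^3 + 4*d^2 - 4*d - 16) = (d - 2)^2*(d + 1)*(d^2 + 6*d + 8) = (d - 2)^2*(d + 1)*(d + 2)*(d + 4)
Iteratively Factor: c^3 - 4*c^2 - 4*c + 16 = (c - 4)*(c^2 - 4) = (c - 4)*(c - 2)*(c + 2)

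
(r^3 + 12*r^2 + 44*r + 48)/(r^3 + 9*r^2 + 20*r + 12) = (r + 4)/(r + 1)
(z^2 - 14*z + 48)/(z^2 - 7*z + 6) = (z - 8)/(z - 1)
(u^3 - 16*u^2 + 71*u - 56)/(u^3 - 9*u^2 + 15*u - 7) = (u - 8)/(u - 1)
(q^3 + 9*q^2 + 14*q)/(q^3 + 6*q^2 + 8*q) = (q + 7)/(q + 4)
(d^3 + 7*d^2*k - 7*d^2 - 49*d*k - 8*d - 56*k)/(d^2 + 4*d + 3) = (d^2 + 7*d*k - 8*d - 56*k)/(d + 3)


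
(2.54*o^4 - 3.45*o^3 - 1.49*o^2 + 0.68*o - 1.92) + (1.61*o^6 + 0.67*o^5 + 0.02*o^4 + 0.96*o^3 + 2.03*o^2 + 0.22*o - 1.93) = 1.61*o^6 + 0.67*o^5 + 2.56*o^4 - 2.49*o^3 + 0.54*o^2 + 0.9*o - 3.85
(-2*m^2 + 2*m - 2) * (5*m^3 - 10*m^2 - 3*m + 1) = -10*m^5 + 30*m^4 - 24*m^3 + 12*m^2 + 8*m - 2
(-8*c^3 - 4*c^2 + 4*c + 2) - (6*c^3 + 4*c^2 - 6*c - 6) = -14*c^3 - 8*c^2 + 10*c + 8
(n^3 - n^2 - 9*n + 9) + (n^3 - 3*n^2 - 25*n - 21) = 2*n^3 - 4*n^2 - 34*n - 12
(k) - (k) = 0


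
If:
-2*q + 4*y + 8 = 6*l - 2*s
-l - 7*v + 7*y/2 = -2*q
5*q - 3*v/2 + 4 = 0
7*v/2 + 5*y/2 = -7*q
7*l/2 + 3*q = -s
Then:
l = 818/543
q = -507/724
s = -6889/2172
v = 361/1086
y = 812/543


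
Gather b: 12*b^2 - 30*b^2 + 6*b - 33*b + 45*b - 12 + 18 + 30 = -18*b^2 + 18*b + 36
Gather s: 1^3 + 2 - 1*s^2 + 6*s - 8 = -s^2 + 6*s - 5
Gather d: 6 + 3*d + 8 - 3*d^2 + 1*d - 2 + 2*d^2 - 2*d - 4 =-d^2 + 2*d + 8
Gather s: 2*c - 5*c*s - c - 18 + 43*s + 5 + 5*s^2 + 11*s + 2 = c + 5*s^2 + s*(54 - 5*c) - 11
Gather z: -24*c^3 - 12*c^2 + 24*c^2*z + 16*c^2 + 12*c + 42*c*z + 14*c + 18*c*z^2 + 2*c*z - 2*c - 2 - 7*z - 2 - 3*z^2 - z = -24*c^3 + 4*c^2 + 24*c + z^2*(18*c - 3) + z*(24*c^2 + 44*c - 8) - 4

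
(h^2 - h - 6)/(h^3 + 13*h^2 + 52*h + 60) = (h - 3)/(h^2 + 11*h + 30)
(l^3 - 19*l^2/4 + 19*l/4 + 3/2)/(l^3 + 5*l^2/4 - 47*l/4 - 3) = (l - 2)/(l + 4)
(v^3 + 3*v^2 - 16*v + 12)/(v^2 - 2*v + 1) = (v^2 + 4*v - 12)/(v - 1)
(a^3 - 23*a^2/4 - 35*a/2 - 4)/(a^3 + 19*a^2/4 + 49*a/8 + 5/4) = 2*(a - 8)/(2*a + 5)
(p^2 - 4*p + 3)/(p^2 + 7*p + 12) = (p^2 - 4*p + 3)/(p^2 + 7*p + 12)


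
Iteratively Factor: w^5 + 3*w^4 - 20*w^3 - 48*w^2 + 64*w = (w + 4)*(w^4 - w^3 - 16*w^2 + 16*w) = w*(w + 4)*(w^3 - w^2 - 16*w + 16) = w*(w + 4)^2*(w^2 - 5*w + 4) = w*(w - 1)*(w + 4)^2*(w - 4)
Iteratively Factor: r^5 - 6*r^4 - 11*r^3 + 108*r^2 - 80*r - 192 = (r - 4)*(r^4 - 2*r^3 - 19*r^2 + 32*r + 48) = (r - 4)*(r - 3)*(r^3 + r^2 - 16*r - 16) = (r - 4)*(r - 3)*(r + 1)*(r^2 - 16) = (r - 4)^2*(r - 3)*(r + 1)*(r + 4)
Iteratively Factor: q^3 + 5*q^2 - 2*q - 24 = (q - 2)*(q^2 + 7*q + 12) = (q - 2)*(q + 4)*(q + 3)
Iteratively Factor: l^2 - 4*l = (l - 4)*(l)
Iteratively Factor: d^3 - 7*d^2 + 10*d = (d - 5)*(d^2 - 2*d) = (d - 5)*(d - 2)*(d)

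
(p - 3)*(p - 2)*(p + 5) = p^3 - 19*p + 30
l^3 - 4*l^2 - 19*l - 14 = (l - 7)*(l + 1)*(l + 2)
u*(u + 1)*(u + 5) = u^3 + 6*u^2 + 5*u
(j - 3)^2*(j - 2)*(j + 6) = j^4 - 2*j^3 - 27*j^2 + 108*j - 108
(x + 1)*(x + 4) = x^2 + 5*x + 4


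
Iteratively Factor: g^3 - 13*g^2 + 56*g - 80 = (g - 4)*(g^2 - 9*g + 20) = (g - 5)*(g - 4)*(g - 4)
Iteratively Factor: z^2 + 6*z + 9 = (z + 3)*(z + 3)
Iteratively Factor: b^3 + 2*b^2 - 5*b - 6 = (b - 2)*(b^2 + 4*b + 3) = (b - 2)*(b + 3)*(b + 1)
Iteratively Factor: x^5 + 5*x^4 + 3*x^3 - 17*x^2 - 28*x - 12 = (x - 2)*(x^4 + 7*x^3 + 17*x^2 + 17*x + 6) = (x - 2)*(x + 1)*(x^3 + 6*x^2 + 11*x + 6) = (x - 2)*(x + 1)*(x + 3)*(x^2 + 3*x + 2) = (x - 2)*(x + 1)*(x + 2)*(x + 3)*(x + 1)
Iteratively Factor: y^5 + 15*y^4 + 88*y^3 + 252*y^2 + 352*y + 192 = (y + 4)*(y^4 + 11*y^3 + 44*y^2 + 76*y + 48) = (y + 3)*(y + 4)*(y^3 + 8*y^2 + 20*y + 16) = (y + 2)*(y + 3)*(y + 4)*(y^2 + 6*y + 8) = (y + 2)*(y + 3)*(y + 4)^2*(y + 2)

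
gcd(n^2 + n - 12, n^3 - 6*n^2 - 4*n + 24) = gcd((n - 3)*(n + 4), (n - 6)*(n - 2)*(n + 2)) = 1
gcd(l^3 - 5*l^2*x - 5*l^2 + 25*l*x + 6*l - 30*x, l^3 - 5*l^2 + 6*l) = l^2 - 5*l + 6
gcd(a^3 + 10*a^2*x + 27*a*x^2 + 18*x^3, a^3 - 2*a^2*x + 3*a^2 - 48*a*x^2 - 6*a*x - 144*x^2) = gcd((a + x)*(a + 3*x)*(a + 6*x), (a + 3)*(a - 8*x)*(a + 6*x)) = a + 6*x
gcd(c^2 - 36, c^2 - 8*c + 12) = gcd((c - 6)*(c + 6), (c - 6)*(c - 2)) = c - 6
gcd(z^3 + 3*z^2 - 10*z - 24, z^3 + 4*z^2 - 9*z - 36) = z^2 + z - 12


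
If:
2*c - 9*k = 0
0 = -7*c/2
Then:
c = 0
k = 0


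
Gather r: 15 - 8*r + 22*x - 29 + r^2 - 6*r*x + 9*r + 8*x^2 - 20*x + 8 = r^2 + r*(1 - 6*x) + 8*x^2 + 2*x - 6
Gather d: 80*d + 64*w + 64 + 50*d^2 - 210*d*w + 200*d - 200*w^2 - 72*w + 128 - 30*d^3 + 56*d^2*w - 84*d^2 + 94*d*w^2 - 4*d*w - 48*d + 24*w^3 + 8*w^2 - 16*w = -30*d^3 + d^2*(56*w - 34) + d*(94*w^2 - 214*w + 232) + 24*w^3 - 192*w^2 - 24*w + 192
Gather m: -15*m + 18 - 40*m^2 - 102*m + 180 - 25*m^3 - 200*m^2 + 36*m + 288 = -25*m^3 - 240*m^2 - 81*m + 486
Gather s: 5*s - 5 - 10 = 5*s - 15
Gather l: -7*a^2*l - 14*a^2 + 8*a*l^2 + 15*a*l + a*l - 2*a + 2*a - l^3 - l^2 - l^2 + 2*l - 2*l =-14*a^2 - l^3 + l^2*(8*a - 2) + l*(-7*a^2 + 16*a)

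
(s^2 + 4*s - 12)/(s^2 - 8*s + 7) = (s^2 + 4*s - 12)/(s^2 - 8*s + 7)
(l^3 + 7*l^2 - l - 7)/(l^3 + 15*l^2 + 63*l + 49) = (l - 1)/(l + 7)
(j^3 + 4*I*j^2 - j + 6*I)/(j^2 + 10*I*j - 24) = (j^3 + 4*I*j^2 - j + 6*I)/(j^2 + 10*I*j - 24)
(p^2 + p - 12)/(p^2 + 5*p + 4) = (p - 3)/(p + 1)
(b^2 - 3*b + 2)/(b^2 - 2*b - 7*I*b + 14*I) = (b - 1)/(b - 7*I)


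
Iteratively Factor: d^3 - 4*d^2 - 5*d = (d - 5)*(d^2 + d) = (d - 5)*(d + 1)*(d)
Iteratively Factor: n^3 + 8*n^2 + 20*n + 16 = (n + 2)*(n^2 + 6*n + 8) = (n + 2)*(n + 4)*(n + 2)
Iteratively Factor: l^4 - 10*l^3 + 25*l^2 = (l)*(l^3 - 10*l^2 + 25*l) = l*(l - 5)*(l^2 - 5*l) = l^2*(l - 5)*(l - 5)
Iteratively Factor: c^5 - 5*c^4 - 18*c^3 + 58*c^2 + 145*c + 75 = (c + 3)*(c^4 - 8*c^3 + 6*c^2 + 40*c + 25) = (c + 1)*(c + 3)*(c^3 - 9*c^2 + 15*c + 25) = (c - 5)*(c + 1)*(c + 3)*(c^2 - 4*c - 5) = (c - 5)*(c + 1)^2*(c + 3)*(c - 5)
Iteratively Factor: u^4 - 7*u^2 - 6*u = (u - 3)*(u^3 + 3*u^2 + 2*u) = (u - 3)*(u + 1)*(u^2 + 2*u) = u*(u - 3)*(u + 1)*(u + 2)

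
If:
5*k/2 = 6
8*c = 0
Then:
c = 0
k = 12/5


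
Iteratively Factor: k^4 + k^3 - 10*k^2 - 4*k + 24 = (k - 2)*(k^3 + 3*k^2 - 4*k - 12) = (k - 2)^2*(k^2 + 5*k + 6) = (k - 2)^2*(k + 2)*(k + 3)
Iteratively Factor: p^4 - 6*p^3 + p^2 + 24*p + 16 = (p - 4)*(p^3 - 2*p^2 - 7*p - 4) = (p - 4)*(p + 1)*(p^2 - 3*p - 4) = (p - 4)^2*(p + 1)*(p + 1)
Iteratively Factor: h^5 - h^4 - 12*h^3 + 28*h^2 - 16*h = (h)*(h^4 - h^3 - 12*h^2 + 28*h - 16) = h*(h - 2)*(h^3 + h^2 - 10*h + 8) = h*(h - 2)*(h + 4)*(h^2 - 3*h + 2) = h*(h - 2)^2*(h + 4)*(h - 1)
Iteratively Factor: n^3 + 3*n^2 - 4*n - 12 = (n + 3)*(n^2 - 4) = (n + 2)*(n + 3)*(n - 2)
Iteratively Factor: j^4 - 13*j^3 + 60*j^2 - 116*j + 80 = (j - 2)*(j^3 - 11*j^2 + 38*j - 40) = (j - 4)*(j - 2)*(j^2 - 7*j + 10) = (j - 4)*(j - 2)^2*(j - 5)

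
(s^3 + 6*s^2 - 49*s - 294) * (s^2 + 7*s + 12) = s^5 + 13*s^4 + 5*s^3 - 565*s^2 - 2646*s - 3528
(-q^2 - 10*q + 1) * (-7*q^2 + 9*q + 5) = 7*q^4 + 61*q^3 - 102*q^2 - 41*q + 5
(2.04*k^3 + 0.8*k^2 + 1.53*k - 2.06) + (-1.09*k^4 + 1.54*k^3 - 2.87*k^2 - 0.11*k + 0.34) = -1.09*k^4 + 3.58*k^3 - 2.07*k^2 + 1.42*k - 1.72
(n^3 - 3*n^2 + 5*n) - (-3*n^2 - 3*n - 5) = n^3 + 8*n + 5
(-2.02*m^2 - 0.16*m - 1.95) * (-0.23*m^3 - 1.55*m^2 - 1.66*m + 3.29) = 0.4646*m^5 + 3.1678*m^4 + 4.0497*m^3 - 3.3577*m^2 + 2.7106*m - 6.4155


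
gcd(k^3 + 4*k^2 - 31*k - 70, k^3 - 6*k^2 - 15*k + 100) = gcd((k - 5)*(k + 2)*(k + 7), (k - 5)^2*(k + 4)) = k - 5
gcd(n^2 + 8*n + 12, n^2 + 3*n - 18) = n + 6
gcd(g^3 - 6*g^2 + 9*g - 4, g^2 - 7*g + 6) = g - 1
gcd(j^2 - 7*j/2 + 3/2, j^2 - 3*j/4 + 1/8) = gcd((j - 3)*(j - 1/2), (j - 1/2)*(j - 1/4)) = j - 1/2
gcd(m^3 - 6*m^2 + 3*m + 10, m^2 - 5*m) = m - 5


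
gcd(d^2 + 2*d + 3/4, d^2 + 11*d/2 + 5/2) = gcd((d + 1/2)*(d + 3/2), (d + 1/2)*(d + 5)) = d + 1/2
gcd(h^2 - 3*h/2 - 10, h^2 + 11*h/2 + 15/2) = h + 5/2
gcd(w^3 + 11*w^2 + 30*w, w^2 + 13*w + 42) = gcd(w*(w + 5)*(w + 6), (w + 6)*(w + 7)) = w + 6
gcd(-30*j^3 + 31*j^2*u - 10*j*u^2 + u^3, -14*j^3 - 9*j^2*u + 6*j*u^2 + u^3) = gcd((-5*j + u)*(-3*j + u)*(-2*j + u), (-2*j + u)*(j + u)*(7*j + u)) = -2*j + u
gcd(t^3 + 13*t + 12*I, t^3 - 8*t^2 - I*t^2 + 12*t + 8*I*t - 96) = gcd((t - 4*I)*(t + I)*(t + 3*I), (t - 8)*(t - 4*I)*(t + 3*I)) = t^2 - I*t + 12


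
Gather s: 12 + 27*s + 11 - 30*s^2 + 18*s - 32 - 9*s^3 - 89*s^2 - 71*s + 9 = -9*s^3 - 119*s^2 - 26*s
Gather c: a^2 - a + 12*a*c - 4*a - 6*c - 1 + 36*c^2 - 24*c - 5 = a^2 - 5*a + 36*c^2 + c*(12*a - 30) - 6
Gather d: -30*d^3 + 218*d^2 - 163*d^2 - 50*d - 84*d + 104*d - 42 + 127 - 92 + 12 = -30*d^3 + 55*d^2 - 30*d + 5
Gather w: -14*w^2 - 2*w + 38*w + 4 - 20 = -14*w^2 + 36*w - 16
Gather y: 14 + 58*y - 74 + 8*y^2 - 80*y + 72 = 8*y^2 - 22*y + 12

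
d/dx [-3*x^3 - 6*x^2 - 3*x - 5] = -9*x^2 - 12*x - 3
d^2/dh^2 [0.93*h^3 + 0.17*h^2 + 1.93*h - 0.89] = 5.58*h + 0.34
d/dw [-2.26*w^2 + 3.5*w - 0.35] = 3.5 - 4.52*w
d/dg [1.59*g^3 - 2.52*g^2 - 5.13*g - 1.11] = 4.77*g^2 - 5.04*g - 5.13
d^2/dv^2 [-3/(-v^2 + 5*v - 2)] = 6*(-v^2 + 5*v + (2*v - 5)^2 - 2)/(v^2 - 5*v + 2)^3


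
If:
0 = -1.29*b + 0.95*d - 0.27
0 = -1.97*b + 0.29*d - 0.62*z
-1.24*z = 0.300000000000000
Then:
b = 0.15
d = 0.48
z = -0.24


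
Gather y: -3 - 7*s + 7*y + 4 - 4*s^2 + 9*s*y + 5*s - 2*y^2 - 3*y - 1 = -4*s^2 - 2*s - 2*y^2 + y*(9*s + 4)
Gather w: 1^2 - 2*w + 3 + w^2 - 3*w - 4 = w^2 - 5*w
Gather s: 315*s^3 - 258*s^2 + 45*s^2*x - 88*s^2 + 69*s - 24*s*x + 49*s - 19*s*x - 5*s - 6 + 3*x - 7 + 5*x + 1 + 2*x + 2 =315*s^3 + s^2*(45*x - 346) + s*(113 - 43*x) + 10*x - 10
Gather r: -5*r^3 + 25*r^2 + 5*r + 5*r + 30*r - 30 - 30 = -5*r^3 + 25*r^2 + 40*r - 60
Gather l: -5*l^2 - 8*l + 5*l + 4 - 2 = -5*l^2 - 3*l + 2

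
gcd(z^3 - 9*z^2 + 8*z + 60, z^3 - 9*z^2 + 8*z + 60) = z^3 - 9*z^2 + 8*z + 60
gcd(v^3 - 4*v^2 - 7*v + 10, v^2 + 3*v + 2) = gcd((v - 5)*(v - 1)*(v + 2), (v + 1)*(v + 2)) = v + 2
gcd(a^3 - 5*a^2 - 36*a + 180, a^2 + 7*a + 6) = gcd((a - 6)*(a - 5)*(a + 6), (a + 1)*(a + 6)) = a + 6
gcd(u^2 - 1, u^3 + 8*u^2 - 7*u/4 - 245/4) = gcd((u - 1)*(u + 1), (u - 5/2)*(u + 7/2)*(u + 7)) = 1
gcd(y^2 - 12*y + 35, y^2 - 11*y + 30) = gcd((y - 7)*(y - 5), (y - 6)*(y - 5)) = y - 5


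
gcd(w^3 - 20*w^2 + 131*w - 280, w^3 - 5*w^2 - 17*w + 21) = w - 7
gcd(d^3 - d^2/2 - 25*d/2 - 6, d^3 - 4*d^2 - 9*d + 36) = d^2 - d - 12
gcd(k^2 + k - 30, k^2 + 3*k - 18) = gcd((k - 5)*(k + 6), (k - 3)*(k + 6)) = k + 6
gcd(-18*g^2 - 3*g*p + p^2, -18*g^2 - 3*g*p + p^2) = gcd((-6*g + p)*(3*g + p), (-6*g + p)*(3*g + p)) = -18*g^2 - 3*g*p + p^2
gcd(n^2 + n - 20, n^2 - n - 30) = n + 5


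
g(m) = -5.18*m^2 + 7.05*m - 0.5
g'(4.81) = -42.78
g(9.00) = -356.63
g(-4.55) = -139.82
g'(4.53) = -39.88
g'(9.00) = -86.19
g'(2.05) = -14.19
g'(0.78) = -1.03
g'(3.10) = -25.07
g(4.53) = -74.86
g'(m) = 7.05 - 10.36*m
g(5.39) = -112.99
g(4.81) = -86.43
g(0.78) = 1.85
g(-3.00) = -68.27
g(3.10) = -28.42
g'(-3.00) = 38.13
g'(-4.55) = 54.19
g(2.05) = -7.82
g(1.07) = 1.11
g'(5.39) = -48.79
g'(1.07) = -4.04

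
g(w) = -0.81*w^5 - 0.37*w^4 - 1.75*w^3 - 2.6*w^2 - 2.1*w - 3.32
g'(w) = -4.05*w^4 - 1.48*w^3 - 5.25*w^2 - 5.2*w - 2.1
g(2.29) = -103.97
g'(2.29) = -170.69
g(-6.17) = 7028.36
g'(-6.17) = -5691.67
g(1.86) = -49.94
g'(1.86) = -87.93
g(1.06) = -12.10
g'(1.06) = -20.39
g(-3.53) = 435.20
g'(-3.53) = -612.92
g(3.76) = -823.68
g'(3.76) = -984.03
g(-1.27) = 0.45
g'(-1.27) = -11.47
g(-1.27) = 0.45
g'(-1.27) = -11.47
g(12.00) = -212653.16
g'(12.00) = -87358.74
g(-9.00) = 46482.85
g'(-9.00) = -25873.68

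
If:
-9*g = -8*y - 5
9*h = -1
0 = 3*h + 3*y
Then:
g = 53/81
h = -1/9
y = 1/9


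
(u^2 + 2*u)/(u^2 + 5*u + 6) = u/(u + 3)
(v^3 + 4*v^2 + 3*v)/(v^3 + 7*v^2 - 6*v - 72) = v*(v^2 + 4*v + 3)/(v^3 + 7*v^2 - 6*v - 72)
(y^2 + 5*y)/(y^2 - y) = (y + 5)/(y - 1)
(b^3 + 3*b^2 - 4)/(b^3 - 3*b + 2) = (b + 2)/(b - 1)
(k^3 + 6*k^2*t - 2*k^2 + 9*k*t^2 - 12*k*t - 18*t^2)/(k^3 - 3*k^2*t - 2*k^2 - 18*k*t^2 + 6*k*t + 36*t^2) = (-k - 3*t)/(-k + 6*t)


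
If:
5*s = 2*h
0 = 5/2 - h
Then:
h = 5/2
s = 1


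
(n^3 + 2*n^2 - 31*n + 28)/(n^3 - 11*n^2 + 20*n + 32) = (n^2 + 6*n - 7)/(n^2 - 7*n - 8)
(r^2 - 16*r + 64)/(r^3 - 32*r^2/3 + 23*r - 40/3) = 3*(r - 8)/(3*r^2 - 8*r + 5)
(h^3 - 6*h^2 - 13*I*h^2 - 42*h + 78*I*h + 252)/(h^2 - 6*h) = h - 13*I - 42/h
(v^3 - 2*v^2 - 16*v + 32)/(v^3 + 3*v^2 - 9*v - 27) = (v^3 - 2*v^2 - 16*v + 32)/(v^3 + 3*v^2 - 9*v - 27)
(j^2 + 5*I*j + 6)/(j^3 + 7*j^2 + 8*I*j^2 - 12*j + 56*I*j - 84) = (j - I)/(j^2 + j*(7 + 2*I) + 14*I)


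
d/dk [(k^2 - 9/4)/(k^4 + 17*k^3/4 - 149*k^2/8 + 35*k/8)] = 2*(-64*k^5 - 136*k^4 + 288*k^3 + 1058*k^2 - 2682*k + 315)/(k^2*(64*k^6 + 544*k^5 - 1228*k^4 - 9572*k^3 + 24581*k^2 - 10430*k + 1225))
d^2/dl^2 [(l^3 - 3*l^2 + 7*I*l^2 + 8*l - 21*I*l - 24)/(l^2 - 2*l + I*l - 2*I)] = (l^3*(24 - 12*I) + l^2*(-216 - 12*I) + l*(516 - 48*I) - 320 + 60*I)/(l^6 + l^5*(-6 + 3*I) + l^4*(9 - 18*I) + l^3*(10 + 35*I) + l^2*(-36 - 18*I) + l*(24 - 12*I) + 8*I)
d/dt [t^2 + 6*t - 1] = 2*t + 6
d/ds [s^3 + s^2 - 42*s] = 3*s^2 + 2*s - 42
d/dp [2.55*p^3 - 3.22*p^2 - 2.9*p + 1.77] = 7.65*p^2 - 6.44*p - 2.9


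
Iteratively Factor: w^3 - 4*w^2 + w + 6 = (w + 1)*(w^2 - 5*w + 6) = (w - 2)*(w + 1)*(w - 3)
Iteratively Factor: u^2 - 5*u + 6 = (u - 2)*(u - 3)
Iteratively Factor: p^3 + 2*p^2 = (p)*(p^2 + 2*p) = p*(p + 2)*(p)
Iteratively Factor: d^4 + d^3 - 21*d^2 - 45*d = (d - 5)*(d^3 + 6*d^2 + 9*d) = (d - 5)*(d + 3)*(d^2 + 3*d) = (d - 5)*(d + 3)^2*(d)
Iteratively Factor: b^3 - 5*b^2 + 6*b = (b - 3)*(b^2 - 2*b) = b*(b - 3)*(b - 2)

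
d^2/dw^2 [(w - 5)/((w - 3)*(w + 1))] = 2*(w^3 - 15*w^2 + 39*w - 41)/(w^6 - 6*w^5 + 3*w^4 + 28*w^3 - 9*w^2 - 54*w - 27)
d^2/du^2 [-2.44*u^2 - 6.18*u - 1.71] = -4.88000000000000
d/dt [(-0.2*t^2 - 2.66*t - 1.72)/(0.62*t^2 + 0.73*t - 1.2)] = (1.5032*t^2 + 2.6128*t + 4.4476)/(0.3844*t^4 + 0.9052*t^3 - 0.9551*t^2 - 1.752*t + 1.44)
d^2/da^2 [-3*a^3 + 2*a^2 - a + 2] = 4 - 18*a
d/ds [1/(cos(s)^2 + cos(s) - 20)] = (2*cos(s) + 1)*sin(s)/(cos(s)^2 + cos(s) - 20)^2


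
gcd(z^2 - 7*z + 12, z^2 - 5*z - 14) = 1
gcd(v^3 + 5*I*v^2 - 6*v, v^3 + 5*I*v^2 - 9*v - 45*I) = 1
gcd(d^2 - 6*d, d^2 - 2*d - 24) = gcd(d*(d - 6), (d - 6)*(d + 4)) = d - 6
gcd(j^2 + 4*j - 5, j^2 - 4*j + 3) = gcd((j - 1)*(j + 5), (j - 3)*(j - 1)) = j - 1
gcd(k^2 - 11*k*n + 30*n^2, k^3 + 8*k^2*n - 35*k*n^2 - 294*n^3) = k - 6*n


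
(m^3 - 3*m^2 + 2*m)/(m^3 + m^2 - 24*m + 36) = m*(m - 1)/(m^2 + 3*m - 18)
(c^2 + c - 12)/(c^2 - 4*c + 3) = (c + 4)/(c - 1)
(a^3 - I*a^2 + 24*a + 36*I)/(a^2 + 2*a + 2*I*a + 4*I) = (a^2 - 3*I*a + 18)/(a + 2)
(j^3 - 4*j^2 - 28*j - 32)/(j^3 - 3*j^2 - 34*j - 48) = (j + 2)/(j + 3)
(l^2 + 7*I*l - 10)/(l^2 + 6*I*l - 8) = (l + 5*I)/(l + 4*I)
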